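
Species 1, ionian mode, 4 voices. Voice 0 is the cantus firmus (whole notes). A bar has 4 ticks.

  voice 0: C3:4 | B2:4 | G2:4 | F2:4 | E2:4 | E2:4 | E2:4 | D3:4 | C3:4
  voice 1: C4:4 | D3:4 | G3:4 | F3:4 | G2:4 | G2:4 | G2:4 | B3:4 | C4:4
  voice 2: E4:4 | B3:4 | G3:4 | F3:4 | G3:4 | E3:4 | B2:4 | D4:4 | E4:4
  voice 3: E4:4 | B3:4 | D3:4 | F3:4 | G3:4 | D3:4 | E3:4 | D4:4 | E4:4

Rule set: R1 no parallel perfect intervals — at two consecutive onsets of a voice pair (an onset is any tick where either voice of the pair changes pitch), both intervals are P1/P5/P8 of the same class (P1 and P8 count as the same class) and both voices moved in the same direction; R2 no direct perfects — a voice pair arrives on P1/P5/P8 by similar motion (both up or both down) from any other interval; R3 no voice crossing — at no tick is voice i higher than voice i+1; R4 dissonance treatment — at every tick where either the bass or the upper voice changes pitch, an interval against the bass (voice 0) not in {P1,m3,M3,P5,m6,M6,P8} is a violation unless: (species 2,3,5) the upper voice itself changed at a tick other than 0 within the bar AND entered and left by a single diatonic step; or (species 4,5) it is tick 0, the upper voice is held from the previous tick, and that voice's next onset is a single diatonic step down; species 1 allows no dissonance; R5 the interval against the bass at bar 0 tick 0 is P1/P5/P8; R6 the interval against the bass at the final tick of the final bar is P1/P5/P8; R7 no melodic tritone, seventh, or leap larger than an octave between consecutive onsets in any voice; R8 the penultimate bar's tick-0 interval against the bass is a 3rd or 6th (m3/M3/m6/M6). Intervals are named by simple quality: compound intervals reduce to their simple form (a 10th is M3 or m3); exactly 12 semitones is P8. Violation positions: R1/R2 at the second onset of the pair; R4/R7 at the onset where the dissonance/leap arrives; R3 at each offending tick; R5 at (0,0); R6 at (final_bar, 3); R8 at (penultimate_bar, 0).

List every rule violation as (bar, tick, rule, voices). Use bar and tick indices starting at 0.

(0, 0, R5, (0, 2))
(0, 0, R5, (0, 3))
(1, 0, R1, (2, 3))
(1, 0, R2, (0, 2))
(1, 0, R2, (0, 3))
(1, 0, R7, (1,))
(2, 0, R1, (0, 2))
(2, 0, R2, (0, 3))
(2, 0, R3, (2, 3))
(2, 1, R3, (2, 3))
(2, 2, R3, (2, 3))
(2, 3, R3, (2, 3))
(3, 0, R1, (0, 1))
(3, 0, R1, (0, 2))
(3, 0, R1, (1, 2))
(4, 0, R1, (2, 3))
(4, 0, R7, (1,))
(5, 0, R3, (2, 3))
(5, 0, R4, (0, 3))
(5, 1, R3, (2, 3))
(5, 2, R3, (2, 3))
(5, 3, R3, (2, 3))
(7, 0, R1, (0, 3))
(7, 0, R2, (0, 2))
(7, 0, R2, (2, 3))
(7, 0, R7, (0,))
(7, 0, R7, (1,))
(7, 0, R7, (2,))
(7, 0, R7, (3,))
(7, 0, R8, (0, 2))
(7, 0, R8, (0, 3))
(8, 0, R1, (2, 3))
(8, 3, R6, (0, 2))
(8, 3, R6, (0, 3))

bar 0: v0=C3 v1=C4 v2=E4 v3=E4 downbeat M3
bar 1: v0=B2 v1=D3 v2=B3 v3=B3 downbeat P8
bar 2: v0=G2 v1=G3 v2=G3 v3=D3 downbeat P5
bar 3: v0=F2 v1=F3 v2=F3 v3=F3 downbeat P8
bar 4: v0=E2 v1=G2 v2=G3 v3=G3 downbeat m3
bar 5: v0=E2 v1=G2 v2=E3 v3=D3 downbeat m7
bar 6: v0=E2 v1=G2 v2=B2 v3=E3 downbeat P8
bar 7: v0=D3 v1=B3 v2=D4 v3=D4 downbeat P8
bar 8: v0=C3 v1=C4 v2=E4 v3=E4 downbeat M3
  -> R5 @ bar 0 tick 0 v(0, 2): opens on M3
  -> R5 @ bar 0 tick 0 v(0, 3): opens on M3
  -> R1 @ bar 1 tick 0 v(2, 3): E4/E4 P1 -> B3/B3 P1 similar
  -> R2 @ bar 1 tick 0 v(0, 2): C3/E4 M3 -> B2/B3 P8 similar
  -> R2 @ bar 1 tick 0 v(0, 3): C3/E4 M3 -> B2/B3 P8 similar
  -> R7 @ bar 1 tick 0 v(1,): C4->D3 leap 10st
  -> R1 @ bar 2 tick 0 v(0, 2): B2/B3 P8 -> G2/G3 P8 similar
  -> R2 @ bar 2 tick 0 v(0, 3): B2/B3 P8 -> G2/D3 P5 similar
  -> R3 @ bar 2 tick 0 v(2, 3): G3 above D3
  -> R3 @ bar 2 tick 1 v(2, 3): G3 above D3
  -> R3 @ bar 2 tick 2 v(2, 3): G3 above D3
  -> R3 @ bar 2 tick 3 v(2, 3): G3 above D3
  -> R1 @ bar 3 tick 0 v(0, 1): G2/G3 P8 -> F2/F3 P8 similar
  -> R1 @ bar 3 tick 0 v(0, 2): G2/G3 P8 -> F2/F3 P8 similar
  -> R1 @ bar 3 tick 0 v(1, 2): G3/G3 P1 -> F3/F3 P1 similar
  -> R1 @ bar 4 tick 0 v(2, 3): F3/F3 P1 -> G3/G3 P1 similar
  -> R7 @ bar 4 tick 0 v(1,): F3->G2 leap 10st
  -> R3 @ bar 5 tick 0 v(2, 3): E3 above D3
  -> R4 @ bar 5 tick 0 v(0, 3): E2/D3 m7 untreated
  -> R3 @ bar 5 tick 1 v(2, 3): E3 above D3
  -> R3 @ bar 5 tick 2 v(2, 3): E3 above D3
  -> R3 @ bar 5 tick 3 v(2, 3): E3 above D3
  -> R1 @ bar 7 tick 0 v(0, 3): E2/E3 P8 -> D3/D4 P8 similar
  -> R2 @ bar 7 tick 0 v(0, 2): E2/B2 P5 -> D3/D4 P8 similar
  -> R2 @ bar 7 tick 0 v(2, 3): B2/E3 P4 -> D4/D4 P1 similar
  -> R7 @ bar 7 tick 0 v(0,): E2->D3 leap 10st
  -> R7 @ bar 7 tick 0 v(1,): G2->B3 leap 16st
  -> R7 @ bar 7 tick 0 v(2,): B2->D4 leap 15st
  -> R7 @ bar 7 tick 0 v(3,): E3->D4 leap 10st
  -> R8 @ bar 7 tick 0 v(0, 2): penult P8 not 3rd/6th
  -> R8 @ bar 7 tick 0 v(0, 3): penult P8 not 3rd/6th
  -> R1 @ bar 8 tick 0 v(2, 3): D4/D4 P1 -> E4/E4 P1 similar
  -> R6 @ bar 8 tick 3 v(0, 2): closes on M3
  -> R6 @ bar 8 tick 3 v(0, 3): closes on M3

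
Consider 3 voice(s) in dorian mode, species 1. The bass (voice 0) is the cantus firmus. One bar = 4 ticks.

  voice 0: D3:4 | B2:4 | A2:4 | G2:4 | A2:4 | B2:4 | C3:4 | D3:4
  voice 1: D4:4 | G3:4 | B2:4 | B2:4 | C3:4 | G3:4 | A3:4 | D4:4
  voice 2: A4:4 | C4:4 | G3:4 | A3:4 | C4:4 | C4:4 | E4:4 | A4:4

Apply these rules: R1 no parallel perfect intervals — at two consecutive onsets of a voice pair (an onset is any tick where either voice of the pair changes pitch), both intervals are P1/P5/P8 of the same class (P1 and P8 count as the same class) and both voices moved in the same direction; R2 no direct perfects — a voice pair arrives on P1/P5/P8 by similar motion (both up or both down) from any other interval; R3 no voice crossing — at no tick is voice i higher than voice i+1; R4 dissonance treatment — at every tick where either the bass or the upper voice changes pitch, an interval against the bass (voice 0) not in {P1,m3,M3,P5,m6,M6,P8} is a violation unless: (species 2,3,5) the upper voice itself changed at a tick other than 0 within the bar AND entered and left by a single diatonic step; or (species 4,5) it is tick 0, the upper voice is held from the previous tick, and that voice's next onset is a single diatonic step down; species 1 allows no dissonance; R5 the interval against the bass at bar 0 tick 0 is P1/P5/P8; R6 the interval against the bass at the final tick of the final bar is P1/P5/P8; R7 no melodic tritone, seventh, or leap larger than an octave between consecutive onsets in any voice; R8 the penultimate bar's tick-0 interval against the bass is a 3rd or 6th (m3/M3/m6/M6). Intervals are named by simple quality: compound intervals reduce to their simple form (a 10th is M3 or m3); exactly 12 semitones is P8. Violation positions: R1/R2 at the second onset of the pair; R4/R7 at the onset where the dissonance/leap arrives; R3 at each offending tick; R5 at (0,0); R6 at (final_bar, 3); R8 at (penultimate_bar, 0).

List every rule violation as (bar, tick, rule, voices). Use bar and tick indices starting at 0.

(1, 0, R4, (0, 2))
(2, 0, R4, (0, 1))
(2, 0, R4, (0, 2))
(3, 0, R4, (0, 2))
(4, 0, R2, (1, 2))
(5, 0, R4, (0, 2))
(6, 0, R2, (1, 2))
(7, 0, R1, (1, 2))
(7, 0, R2, (0, 1))
(7, 0, R2, (0, 2))

bar 0: v0=D3 v1=D4 v2=A4 downbeat P5
bar 1: v0=B2 v1=G3 v2=C4 downbeat m2
bar 2: v0=A2 v1=B2 v2=G3 downbeat m7
bar 3: v0=G2 v1=B2 v2=A3 downbeat M2
bar 4: v0=A2 v1=C3 v2=C4 downbeat m3
bar 5: v0=B2 v1=G3 v2=C4 downbeat m2
bar 6: v0=C3 v1=A3 v2=E4 downbeat M3
bar 7: v0=D3 v1=D4 v2=A4 downbeat P5
  -> R4 @ bar 1 tick 0 v(0, 2): B2/C4 m2 untreated
  -> R4 @ bar 2 tick 0 v(0, 1): A2/B2 M2 untreated
  -> R4 @ bar 2 tick 0 v(0, 2): A2/G3 m7 untreated
  -> R4 @ bar 3 tick 0 v(0, 2): G2/A3 M2 untreated
  -> R2 @ bar 4 tick 0 v(1, 2): B2/A3 m7 -> C3/C4 P8 similar
  -> R4 @ bar 5 tick 0 v(0, 2): B2/C4 m2 untreated
  -> R2 @ bar 6 tick 0 v(1, 2): G3/C4 P4 -> A3/E4 P5 similar
  -> R1 @ bar 7 tick 0 v(1, 2): A3/E4 P5 -> D4/A4 P5 similar
  -> R2 @ bar 7 tick 0 v(0, 1): C3/A3 M6 -> D3/D4 P8 similar
  -> R2 @ bar 7 tick 0 v(0, 2): C3/E4 M3 -> D3/A4 P5 similar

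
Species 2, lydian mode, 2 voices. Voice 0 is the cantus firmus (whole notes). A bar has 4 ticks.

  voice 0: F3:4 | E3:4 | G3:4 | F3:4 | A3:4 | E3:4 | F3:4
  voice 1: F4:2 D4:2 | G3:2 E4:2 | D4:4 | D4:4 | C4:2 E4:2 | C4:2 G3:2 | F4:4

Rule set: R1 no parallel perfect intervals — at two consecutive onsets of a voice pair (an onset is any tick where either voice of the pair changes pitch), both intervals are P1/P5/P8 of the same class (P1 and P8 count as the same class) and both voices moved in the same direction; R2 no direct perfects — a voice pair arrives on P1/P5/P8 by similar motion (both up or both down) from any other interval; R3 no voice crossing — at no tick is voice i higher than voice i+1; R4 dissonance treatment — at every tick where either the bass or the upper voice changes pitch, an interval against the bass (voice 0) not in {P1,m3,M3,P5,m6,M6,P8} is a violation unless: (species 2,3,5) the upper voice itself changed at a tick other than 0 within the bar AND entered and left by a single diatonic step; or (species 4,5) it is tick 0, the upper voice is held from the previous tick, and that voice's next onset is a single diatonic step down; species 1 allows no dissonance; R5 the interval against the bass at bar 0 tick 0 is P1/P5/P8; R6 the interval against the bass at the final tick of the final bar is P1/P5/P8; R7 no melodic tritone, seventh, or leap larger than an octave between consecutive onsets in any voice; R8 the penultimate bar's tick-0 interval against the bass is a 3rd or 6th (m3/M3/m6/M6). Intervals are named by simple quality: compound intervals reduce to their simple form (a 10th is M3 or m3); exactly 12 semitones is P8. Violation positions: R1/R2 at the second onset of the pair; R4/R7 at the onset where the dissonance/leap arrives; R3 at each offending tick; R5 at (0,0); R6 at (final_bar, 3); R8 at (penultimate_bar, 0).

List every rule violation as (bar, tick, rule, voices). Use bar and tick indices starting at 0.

bar 0: v0=F3 v1=F4 downbeat P8
bar 1: v0=E3 v1=G3 downbeat m3
bar 2: v0=G3 v1=D4 downbeat P5
bar 3: v0=F3 v1=D4 downbeat M6
bar 4: v0=A3 v1=C4 downbeat m3
bar 5: v0=E3 v1=C4 downbeat m6
bar 6: v0=F3 v1=F4 downbeat P8
  -> R2 @ bar 6 tick 0 v(0, 1): E3/G3 m3 -> F3/F4 P8 similar
  -> R7 @ bar 6 tick 0 v(1,): G3->F4 leap 10st

(6, 0, R2, (0, 1))
(6, 0, R7, (1,))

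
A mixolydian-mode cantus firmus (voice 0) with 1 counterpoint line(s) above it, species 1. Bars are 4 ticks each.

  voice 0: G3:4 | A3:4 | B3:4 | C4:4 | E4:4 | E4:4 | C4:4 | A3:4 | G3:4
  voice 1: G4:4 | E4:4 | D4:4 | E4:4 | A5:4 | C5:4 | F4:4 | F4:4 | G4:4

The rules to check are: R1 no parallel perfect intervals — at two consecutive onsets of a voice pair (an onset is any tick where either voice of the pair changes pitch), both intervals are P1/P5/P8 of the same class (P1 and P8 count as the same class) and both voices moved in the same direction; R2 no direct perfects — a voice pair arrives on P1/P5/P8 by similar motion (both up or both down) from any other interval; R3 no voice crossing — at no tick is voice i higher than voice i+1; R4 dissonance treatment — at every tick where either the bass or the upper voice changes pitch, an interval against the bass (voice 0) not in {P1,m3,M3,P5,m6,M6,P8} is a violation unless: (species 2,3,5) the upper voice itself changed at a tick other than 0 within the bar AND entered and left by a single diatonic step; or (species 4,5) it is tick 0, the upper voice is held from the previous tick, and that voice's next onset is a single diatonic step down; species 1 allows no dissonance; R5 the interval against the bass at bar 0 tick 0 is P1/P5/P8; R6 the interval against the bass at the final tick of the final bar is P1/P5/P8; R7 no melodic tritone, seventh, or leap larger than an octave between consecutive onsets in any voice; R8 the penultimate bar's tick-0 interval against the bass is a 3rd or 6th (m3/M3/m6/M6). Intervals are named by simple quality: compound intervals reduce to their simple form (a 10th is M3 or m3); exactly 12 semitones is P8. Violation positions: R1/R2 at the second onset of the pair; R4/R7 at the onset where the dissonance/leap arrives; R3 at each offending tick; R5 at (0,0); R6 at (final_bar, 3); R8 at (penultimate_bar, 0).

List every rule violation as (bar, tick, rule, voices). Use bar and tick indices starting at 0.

bar 0: v0=G3 v1=G4 downbeat P8
bar 1: v0=A3 v1=E4 downbeat P5
bar 2: v0=B3 v1=D4 downbeat m3
bar 3: v0=C4 v1=E4 downbeat M3
bar 4: v0=E4 v1=A5 downbeat P4
bar 5: v0=E4 v1=C5 downbeat m6
bar 6: v0=C4 v1=F4 downbeat P4
bar 7: v0=A3 v1=F4 downbeat m6
bar 8: v0=G3 v1=G4 downbeat P8
  -> R4 @ bar 4 tick 0 v(0, 1): E4/A5 P4 untreated
  -> R7 @ bar 4 tick 0 v(1,): E4->A5 leap 17st
  -> R4 @ bar 6 tick 0 v(0, 1): C4/F4 P4 untreated

(4, 0, R4, (0, 1))
(4, 0, R7, (1,))
(6, 0, R4, (0, 1))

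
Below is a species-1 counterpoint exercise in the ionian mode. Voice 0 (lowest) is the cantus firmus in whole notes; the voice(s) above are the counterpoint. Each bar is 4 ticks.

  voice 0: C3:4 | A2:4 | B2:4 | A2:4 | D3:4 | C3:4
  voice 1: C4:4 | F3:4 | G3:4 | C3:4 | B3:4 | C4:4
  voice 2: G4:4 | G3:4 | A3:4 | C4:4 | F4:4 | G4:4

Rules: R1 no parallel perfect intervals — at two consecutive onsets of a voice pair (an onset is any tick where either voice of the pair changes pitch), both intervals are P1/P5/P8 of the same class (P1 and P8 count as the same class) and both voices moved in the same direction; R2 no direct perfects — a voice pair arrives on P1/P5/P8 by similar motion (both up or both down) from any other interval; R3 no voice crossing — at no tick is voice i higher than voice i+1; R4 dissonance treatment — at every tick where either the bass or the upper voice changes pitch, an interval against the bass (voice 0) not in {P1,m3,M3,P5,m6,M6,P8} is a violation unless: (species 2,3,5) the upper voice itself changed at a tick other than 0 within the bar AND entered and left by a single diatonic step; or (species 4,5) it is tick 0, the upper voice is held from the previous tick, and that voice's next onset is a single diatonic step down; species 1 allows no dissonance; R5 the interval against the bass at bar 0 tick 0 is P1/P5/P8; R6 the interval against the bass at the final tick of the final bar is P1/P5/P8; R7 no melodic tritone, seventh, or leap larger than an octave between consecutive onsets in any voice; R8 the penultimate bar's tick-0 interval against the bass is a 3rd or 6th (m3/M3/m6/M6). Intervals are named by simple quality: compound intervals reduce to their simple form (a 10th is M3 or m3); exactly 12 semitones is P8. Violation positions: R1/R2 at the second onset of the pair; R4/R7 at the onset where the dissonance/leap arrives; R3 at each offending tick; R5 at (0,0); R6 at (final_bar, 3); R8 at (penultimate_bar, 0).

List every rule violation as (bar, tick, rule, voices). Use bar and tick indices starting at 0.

bar 0: v0=C3 v1=C4 v2=G4 downbeat P5
bar 1: v0=A2 v1=F3 v2=G3 downbeat m7
bar 2: v0=B2 v1=G3 v2=A3 downbeat m7
bar 3: v0=A2 v1=C3 v2=C4 downbeat m3
bar 4: v0=D3 v1=B3 v2=F4 downbeat m3
bar 5: v0=C3 v1=C4 v2=G4 downbeat P5
  -> R4 @ bar 1 tick 0 v(0, 2): A2/G3 m7 untreated
  -> R4 @ bar 2 tick 0 v(0, 2): B2/A3 m7 untreated
  -> R7 @ bar 4 tick 0 v(1,): C3->B3 leap 11st
  -> R2 @ bar 5 tick 0 v(1, 2): B3/F4 TT -> C4/G4 P5 similar

(1, 0, R4, (0, 2))
(2, 0, R4, (0, 2))
(4, 0, R7, (1,))
(5, 0, R2, (1, 2))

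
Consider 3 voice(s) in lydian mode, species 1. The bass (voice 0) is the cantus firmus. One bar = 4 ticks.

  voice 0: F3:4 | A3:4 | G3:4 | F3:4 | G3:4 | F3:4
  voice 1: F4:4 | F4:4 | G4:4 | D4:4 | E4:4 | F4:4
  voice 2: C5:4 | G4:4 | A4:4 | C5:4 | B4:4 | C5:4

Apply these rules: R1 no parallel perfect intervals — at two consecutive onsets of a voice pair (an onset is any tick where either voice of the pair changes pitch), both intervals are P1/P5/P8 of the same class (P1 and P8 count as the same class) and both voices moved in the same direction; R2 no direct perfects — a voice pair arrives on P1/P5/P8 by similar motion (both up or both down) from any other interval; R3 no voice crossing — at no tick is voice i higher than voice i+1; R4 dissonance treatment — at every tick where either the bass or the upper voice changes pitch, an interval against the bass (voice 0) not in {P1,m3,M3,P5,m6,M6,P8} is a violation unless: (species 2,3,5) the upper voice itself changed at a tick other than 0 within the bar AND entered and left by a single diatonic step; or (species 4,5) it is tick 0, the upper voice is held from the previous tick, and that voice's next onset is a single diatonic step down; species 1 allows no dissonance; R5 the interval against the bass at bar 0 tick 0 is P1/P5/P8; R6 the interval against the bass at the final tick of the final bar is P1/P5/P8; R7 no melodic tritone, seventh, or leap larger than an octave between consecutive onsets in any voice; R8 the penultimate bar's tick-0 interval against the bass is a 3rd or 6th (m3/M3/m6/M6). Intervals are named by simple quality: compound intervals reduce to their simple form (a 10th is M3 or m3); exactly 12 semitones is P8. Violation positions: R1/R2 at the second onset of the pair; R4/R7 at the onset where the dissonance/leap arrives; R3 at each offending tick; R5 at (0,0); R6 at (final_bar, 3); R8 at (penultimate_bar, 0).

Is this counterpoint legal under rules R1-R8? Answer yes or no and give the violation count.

No (3 violations)

bar 0: v0=F3 v1=F4 v2=C5 (P5)
bar 1: v0=A3 v1=F4 v2=G4 (m7)
bar 2: v0=G3 v1=G4 v2=A4 (M2)
bar 3: v0=F3 v1=D4 v2=C5 (P5)
bar 4: v0=G3 v1=E4 v2=B4 (M3)
bar 5: v0=F3 v1=F4 v2=C5 (P5)
  R4 @ bar1.0: A3/G4 m7 untreated
  R4 @ bar2.0: G3/A4 M2 untreated
  R1 @ bar5.0: E4/B4 P5 -> F4/C5 P5 similar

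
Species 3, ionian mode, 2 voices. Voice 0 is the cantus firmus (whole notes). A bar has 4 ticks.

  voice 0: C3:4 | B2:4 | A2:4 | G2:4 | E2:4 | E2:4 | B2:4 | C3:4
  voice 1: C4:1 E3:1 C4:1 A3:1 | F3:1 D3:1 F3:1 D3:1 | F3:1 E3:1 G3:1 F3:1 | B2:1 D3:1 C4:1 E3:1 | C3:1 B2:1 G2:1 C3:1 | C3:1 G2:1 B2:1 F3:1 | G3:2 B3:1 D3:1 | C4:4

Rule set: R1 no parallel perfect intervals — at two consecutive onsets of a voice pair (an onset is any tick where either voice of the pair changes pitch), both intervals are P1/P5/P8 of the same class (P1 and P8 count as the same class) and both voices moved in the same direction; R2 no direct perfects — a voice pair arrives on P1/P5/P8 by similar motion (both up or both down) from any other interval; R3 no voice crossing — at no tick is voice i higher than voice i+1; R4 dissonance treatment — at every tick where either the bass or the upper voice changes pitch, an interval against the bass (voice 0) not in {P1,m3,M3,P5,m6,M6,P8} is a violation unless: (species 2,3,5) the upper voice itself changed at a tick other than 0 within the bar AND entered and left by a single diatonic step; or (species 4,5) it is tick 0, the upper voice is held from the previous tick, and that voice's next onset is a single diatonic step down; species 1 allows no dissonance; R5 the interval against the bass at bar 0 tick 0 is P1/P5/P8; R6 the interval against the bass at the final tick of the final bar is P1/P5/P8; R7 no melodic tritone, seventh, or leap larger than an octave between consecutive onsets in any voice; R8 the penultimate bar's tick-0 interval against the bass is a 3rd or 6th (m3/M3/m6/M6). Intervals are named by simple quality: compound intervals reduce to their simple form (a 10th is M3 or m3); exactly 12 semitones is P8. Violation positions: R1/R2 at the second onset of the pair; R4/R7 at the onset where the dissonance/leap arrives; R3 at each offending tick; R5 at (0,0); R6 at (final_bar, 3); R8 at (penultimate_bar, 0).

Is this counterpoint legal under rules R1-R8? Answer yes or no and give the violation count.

No (10 violations)

bar 0: v0=C3 v1=C4 (P8)
bar 1: v0=B2 v1=F3 (TT)
bar 2: v0=A2 v1=F3 (m6)
bar 3: v0=G2 v1=B2 (M3)
bar 4: v0=E2 v1=C3 (m6)
bar 5: v0=E2 v1=C3 (m6)
bar 6: v0=B2 v1=G3 (m6)
bar 7: v0=C3 v1=C4 (P8)
  R4 @ bar1.0: B2/F3 TT untreated
  R4 @ bar1.2: B2/F3 TT untreated
  R4 @ bar2.2: A2/G3 m7 untreated
  R7 @ bar3.0: F3->B2 leap 6st
  R4 @ bar3.2: G2/C4 P4 untreated
  R7 @ bar3.2: D3->C4 leap 10st
  R4 @ bar5.3: E2/F3 m2 untreated
  R7 @ bar5.3: B2->F3 leap 6st
  R2 @ bar7.0: B2/D3 m3 -> C3/C4 P8 similar
  R7 @ bar7.0: D3->C4 leap 10st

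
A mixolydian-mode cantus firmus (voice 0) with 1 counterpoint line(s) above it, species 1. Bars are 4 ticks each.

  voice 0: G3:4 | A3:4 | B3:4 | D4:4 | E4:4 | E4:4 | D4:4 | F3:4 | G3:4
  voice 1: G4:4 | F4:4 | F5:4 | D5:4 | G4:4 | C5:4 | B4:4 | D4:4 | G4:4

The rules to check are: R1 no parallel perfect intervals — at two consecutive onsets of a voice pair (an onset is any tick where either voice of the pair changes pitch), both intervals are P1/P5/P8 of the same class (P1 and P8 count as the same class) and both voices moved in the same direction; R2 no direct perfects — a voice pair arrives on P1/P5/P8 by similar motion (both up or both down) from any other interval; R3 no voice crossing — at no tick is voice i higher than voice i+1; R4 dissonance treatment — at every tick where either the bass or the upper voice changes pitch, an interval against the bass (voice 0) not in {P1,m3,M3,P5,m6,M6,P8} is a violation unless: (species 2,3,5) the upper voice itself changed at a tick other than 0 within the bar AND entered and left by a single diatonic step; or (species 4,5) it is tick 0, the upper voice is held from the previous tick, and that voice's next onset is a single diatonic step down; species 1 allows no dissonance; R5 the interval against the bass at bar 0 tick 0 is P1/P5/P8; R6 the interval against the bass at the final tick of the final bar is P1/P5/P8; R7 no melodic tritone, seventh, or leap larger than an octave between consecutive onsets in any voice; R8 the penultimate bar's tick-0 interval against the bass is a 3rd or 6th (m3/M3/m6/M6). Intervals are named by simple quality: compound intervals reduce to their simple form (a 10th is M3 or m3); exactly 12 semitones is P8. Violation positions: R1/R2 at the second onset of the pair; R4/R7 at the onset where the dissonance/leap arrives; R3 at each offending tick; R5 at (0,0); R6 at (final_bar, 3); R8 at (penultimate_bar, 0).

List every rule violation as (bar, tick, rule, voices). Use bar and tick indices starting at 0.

bar 0: v0=G3 v1=G4 downbeat P8
bar 1: v0=A3 v1=F4 downbeat m6
bar 2: v0=B3 v1=F5 downbeat TT
bar 3: v0=D4 v1=D5 downbeat P8
bar 4: v0=E4 v1=G4 downbeat m3
bar 5: v0=E4 v1=C5 downbeat m6
bar 6: v0=D4 v1=B4 downbeat M6
bar 7: v0=F3 v1=D4 downbeat M6
bar 8: v0=G3 v1=G4 downbeat P8
  -> R4 @ bar 2 tick 0 v(0, 1): B3/F5 TT untreated
  -> R2 @ bar 8 tick 0 v(0, 1): F3/D4 M6 -> G3/G4 P8 similar

(2, 0, R4, (0, 1))
(8, 0, R2, (0, 1))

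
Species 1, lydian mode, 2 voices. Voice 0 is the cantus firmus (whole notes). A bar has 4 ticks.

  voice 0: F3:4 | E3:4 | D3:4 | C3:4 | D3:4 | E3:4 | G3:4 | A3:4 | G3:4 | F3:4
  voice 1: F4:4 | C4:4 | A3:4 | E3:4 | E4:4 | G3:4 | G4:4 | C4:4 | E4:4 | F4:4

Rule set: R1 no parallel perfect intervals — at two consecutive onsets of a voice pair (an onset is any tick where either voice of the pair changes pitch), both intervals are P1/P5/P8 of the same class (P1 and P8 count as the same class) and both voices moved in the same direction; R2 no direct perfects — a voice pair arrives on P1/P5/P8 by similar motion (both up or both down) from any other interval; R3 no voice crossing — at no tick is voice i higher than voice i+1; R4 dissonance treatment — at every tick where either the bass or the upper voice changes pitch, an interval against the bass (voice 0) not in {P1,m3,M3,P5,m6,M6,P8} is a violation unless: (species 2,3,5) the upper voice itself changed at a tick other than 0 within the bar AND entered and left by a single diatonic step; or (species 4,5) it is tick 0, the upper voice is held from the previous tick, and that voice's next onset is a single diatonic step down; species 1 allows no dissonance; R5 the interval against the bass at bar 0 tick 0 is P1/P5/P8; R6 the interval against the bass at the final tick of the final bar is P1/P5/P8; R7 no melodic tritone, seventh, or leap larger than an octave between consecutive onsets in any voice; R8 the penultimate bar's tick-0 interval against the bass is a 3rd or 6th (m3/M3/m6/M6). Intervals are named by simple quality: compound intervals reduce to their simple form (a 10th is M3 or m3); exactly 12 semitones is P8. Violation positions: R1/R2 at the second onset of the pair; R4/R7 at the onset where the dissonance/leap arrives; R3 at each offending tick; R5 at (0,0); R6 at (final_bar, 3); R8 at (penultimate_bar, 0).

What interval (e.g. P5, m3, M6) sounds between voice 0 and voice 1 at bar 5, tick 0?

m3

voice 0=E3 voice 1=G3 -> m3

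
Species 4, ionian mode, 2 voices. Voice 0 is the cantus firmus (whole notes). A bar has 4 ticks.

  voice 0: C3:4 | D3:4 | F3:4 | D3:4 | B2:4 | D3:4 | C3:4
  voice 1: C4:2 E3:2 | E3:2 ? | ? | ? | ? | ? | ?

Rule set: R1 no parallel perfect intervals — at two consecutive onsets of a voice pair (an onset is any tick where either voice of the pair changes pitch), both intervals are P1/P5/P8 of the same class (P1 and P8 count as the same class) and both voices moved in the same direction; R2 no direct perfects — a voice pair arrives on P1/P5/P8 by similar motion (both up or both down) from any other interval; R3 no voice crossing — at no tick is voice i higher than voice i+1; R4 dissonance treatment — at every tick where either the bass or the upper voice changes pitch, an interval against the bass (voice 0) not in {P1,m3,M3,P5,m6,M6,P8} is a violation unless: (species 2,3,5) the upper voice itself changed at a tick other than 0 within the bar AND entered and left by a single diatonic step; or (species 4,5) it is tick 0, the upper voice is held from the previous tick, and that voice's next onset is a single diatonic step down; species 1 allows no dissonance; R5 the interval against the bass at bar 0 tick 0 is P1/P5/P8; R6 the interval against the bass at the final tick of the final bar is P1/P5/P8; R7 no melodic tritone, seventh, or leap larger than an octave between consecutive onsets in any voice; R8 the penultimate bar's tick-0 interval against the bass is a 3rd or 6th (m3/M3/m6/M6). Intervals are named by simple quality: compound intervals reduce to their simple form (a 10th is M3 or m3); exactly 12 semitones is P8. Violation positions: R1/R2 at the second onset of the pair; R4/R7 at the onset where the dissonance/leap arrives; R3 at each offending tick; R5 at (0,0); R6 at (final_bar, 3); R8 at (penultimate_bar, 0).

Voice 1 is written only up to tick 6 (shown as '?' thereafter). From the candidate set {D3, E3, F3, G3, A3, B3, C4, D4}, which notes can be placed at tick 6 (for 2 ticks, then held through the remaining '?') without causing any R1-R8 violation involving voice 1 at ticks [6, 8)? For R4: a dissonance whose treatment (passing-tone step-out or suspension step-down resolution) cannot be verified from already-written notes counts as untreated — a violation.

D3: legal
E3: legal
F3: legal
G3: violates R4
A3: legal
B3: legal
C4: violates R4
D4: violates R7

{A3, B3, D3, E3, F3}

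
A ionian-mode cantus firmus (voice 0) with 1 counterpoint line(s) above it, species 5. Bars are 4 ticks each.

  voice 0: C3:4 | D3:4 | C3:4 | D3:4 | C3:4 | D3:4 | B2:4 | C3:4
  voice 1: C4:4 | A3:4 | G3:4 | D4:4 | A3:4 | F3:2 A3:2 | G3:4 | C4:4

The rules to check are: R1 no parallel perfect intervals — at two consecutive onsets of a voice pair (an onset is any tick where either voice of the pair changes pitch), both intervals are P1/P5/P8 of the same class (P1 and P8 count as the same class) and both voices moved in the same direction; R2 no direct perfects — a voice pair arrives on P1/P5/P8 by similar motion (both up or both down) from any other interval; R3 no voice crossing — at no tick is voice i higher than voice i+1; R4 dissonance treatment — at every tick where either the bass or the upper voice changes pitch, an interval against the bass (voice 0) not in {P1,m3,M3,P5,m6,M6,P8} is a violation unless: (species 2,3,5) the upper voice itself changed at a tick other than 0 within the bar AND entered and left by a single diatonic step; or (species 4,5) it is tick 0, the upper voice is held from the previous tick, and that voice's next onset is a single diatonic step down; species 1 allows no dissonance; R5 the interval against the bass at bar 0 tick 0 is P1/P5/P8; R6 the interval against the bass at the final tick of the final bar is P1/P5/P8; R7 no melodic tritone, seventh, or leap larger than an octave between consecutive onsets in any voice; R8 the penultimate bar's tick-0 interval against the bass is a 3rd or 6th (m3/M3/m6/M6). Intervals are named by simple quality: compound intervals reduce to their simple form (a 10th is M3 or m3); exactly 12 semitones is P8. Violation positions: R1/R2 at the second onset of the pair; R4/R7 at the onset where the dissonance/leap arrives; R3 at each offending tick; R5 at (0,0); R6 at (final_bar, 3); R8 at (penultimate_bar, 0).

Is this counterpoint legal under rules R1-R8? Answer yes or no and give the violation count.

No (3 violations)

bar 0: v0=C3 v1=C4 (P8)
bar 1: v0=D3 v1=A3 (P5)
bar 2: v0=C3 v1=G3 (P5)
bar 3: v0=D3 v1=D4 (P8)
bar 4: v0=C3 v1=A3 (M6)
bar 5: v0=D3 v1=F3 (m3)
bar 6: v0=B2 v1=G3 (m6)
bar 7: v0=C3 v1=C4 (P8)
  R1 @ bar2.0: D3/A3 P5 -> C3/G3 P5 similar
  R2 @ bar3.0: C3/G3 P5 -> D3/D4 P8 similar
  R2 @ bar7.0: B2/G3 m6 -> C3/C4 P8 similar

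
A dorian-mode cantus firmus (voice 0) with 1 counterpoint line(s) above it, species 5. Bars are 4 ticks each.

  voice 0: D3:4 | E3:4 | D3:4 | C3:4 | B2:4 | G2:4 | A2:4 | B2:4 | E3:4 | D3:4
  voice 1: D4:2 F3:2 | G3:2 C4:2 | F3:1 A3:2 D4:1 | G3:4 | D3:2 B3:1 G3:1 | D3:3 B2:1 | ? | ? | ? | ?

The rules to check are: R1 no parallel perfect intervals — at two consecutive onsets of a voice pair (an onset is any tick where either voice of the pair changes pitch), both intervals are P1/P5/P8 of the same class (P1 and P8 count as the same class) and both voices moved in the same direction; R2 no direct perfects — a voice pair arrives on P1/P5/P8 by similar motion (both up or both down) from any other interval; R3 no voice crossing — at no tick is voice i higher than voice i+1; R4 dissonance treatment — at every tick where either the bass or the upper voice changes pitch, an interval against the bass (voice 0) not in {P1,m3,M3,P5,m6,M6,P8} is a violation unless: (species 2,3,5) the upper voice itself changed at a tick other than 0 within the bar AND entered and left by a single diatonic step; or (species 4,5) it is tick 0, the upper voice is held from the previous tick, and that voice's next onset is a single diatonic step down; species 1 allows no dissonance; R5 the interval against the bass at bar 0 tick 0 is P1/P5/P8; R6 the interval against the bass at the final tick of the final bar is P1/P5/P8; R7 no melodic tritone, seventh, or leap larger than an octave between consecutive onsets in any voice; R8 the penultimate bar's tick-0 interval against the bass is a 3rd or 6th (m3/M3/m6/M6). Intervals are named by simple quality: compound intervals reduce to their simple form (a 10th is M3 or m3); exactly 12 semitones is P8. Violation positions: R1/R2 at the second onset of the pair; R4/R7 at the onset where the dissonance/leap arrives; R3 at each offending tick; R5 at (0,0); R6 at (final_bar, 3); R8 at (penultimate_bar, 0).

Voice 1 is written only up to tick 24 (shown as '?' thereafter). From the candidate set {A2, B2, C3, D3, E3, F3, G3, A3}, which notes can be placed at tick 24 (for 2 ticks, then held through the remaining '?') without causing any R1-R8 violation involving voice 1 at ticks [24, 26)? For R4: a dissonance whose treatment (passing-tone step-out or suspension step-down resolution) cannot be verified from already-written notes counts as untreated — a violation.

A2: legal
B2: violates R4
C3: legal
D3: violates R4
E3: violates R2
F3: violates R7
G3: violates R4
A3: violates R2,R7

{A2, C3}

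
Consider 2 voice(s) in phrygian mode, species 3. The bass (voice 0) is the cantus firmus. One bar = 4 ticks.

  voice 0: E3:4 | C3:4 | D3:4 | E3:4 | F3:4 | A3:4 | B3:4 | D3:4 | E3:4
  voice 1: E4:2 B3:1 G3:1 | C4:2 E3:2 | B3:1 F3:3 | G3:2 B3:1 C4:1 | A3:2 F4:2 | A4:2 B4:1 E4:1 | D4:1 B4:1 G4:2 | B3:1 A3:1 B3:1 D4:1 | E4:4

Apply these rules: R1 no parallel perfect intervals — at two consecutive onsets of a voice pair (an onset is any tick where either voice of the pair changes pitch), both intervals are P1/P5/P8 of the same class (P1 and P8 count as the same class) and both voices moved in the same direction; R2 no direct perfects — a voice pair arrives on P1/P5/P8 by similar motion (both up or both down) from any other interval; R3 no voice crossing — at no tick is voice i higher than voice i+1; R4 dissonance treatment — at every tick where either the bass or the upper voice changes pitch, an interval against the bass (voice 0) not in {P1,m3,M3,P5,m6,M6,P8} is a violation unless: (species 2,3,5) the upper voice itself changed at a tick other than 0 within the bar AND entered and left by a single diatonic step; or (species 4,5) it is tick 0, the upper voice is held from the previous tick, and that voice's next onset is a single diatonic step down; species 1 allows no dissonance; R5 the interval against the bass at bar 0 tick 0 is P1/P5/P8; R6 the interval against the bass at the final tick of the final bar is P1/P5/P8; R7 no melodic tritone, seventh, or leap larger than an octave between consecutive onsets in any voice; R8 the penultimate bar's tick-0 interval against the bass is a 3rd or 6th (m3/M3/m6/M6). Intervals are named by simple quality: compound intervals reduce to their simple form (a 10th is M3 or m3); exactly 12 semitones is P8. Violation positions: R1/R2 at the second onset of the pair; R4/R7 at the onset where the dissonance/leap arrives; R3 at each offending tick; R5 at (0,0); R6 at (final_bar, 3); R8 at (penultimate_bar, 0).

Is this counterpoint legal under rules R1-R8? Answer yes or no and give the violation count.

No (4 violations)

bar 0: v0=E3 v1=E4 (P8)
bar 1: v0=C3 v1=C4 (P8)
bar 2: v0=D3 v1=B3 (M6)
bar 3: v0=E3 v1=G3 (m3)
bar 4: v0=F3 v1=A3 (M3)
bar 5: v0=A3 v1=A4 (P8)
bar 6: v0=B3 v1=D4 (m3)
bar 7: v0=D3 v1=B3 (M6)
bar 8: v0=E3 v1=E4 (P8)
  R7 @ bar2.1: B3->F3 leap 6st
  R1 @ bar5.0: F3/F4 P8 -> A3/A4 P8 similar
  R4 @ bar5.2: A3/B4 M2 untreated
  R1 @ bar8.0: D3/D4 P8 -> E3/E4 P8 similar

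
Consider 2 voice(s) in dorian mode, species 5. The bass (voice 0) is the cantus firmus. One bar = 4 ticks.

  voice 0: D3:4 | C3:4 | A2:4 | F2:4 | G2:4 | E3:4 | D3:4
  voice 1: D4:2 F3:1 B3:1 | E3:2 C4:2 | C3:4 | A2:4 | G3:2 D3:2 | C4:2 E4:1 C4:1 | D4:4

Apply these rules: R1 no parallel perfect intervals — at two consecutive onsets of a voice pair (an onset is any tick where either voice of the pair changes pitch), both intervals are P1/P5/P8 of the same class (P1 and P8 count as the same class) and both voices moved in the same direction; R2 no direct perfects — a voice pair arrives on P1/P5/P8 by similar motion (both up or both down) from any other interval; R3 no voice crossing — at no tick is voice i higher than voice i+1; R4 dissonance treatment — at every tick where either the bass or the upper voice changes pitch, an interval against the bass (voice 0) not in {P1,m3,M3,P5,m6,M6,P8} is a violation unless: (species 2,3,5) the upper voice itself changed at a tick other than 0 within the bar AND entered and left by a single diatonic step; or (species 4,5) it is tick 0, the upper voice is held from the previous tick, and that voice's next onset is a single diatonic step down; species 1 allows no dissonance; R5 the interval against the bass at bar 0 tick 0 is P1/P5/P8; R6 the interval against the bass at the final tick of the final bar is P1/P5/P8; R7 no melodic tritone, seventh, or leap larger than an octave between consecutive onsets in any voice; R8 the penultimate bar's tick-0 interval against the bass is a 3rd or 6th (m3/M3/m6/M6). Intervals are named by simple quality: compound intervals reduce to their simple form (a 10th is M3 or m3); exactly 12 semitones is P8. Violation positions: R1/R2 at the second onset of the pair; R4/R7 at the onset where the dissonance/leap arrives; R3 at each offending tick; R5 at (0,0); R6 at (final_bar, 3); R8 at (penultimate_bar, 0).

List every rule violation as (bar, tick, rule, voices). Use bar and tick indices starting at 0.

bar 0: v0=D3 v1=D4 downbeat P8
bar 1: v0=C3 v1=E3 downbeat M3
bar 2: v0=A2 v1=C3 downbeat m3
bar 3: v0=F2 v1=A2 downbeat M3
bar 4: v0=G2 v1=G3 downbeat P8
bar 5: v0=E3 v1=C4 downbeat m6
bar 6: v0=D3 v1=D4 downbeat P8
  -> R7 @ bar 0 tick 3 v(1,): F3->B3 leap 6st
  -> R2 @ bar 4 tick 0 v(0, 1): F2/A2 M3 -> G2/G3 P8 similar
  -> R7 @ bar 4 tick 0 v(1,): A2->G3 leap 10st
  -> R7 @ bar 5 tick 0 v(1,): D3->C4 leap 10st

(0, 3, R7, (1,))
(4, 0, R2, (0, 1))
(4, 0, R7, (1,))
(5, 0, R7, (1,))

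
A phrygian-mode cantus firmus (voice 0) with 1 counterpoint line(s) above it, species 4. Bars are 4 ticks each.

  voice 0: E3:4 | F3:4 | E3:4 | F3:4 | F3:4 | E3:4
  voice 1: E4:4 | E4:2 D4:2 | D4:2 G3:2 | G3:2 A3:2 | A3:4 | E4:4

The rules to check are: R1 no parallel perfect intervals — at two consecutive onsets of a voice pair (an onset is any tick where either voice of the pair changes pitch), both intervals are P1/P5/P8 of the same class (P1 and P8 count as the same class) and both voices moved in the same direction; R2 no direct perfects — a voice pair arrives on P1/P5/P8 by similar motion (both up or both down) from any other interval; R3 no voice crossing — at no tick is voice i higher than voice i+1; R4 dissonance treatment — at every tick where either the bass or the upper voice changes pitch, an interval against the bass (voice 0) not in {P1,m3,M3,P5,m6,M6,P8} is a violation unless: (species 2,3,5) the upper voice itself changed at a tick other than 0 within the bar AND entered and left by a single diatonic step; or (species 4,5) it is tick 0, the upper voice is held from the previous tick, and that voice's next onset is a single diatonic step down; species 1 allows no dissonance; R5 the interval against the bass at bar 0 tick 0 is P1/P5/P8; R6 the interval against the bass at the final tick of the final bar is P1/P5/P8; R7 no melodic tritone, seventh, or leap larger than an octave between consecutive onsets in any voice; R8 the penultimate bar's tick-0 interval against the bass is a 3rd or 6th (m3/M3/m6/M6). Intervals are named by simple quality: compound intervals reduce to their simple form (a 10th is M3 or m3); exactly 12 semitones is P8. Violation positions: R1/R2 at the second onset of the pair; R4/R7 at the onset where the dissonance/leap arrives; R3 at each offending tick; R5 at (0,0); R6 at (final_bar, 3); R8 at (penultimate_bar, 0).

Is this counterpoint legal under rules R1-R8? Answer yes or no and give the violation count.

bar 0: v0=E3 v1=E4 (P8)
bar 1: v0=F3 v1=E4 (M7)
bar 2: v0=E3 v1=D4 (m7)
bar 3: v0=F3 v1=G3 (M2)
bar 4: v0=F3 v1=A3 (M3)
bar 5: v0=E3 v1=E4 (P8)
  R4 @ bar2.0: E3/D4 m7 untreated
  R4 @ bar3.0: F3/G3 M2 untreated

No (2 violations)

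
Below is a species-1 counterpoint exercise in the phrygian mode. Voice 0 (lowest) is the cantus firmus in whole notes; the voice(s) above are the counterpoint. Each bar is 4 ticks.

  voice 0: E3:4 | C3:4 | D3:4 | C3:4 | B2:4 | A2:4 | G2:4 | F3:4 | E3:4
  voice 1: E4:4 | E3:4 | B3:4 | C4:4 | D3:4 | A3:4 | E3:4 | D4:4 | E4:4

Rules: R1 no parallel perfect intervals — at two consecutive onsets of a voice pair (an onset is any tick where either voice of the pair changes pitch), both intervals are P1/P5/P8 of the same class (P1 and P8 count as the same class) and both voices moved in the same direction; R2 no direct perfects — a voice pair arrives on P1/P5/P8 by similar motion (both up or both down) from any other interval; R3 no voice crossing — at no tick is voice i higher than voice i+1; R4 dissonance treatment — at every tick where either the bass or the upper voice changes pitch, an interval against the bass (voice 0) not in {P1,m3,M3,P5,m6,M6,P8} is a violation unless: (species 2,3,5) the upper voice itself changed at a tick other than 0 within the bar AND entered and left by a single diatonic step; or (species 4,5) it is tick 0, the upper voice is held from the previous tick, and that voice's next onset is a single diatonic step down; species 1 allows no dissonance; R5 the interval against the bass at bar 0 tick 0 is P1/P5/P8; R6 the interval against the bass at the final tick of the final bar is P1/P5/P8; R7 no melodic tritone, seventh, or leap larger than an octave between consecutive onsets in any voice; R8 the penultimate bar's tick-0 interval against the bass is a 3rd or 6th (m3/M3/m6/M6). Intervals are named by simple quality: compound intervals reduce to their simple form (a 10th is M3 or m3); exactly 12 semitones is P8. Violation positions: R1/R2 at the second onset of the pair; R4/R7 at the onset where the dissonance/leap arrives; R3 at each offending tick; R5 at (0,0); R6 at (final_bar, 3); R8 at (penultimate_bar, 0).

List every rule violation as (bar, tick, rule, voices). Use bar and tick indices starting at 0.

bar 0: v0=E3 v1=E4 downbeat P8
bar 1: v0=C3 v1=E3 downbeat M3
bar 2: v0=D3 v1=B3 downbeat M6
bar 3: v0=C3 v1=C4 downbeat P8
bar 4: v0=B2 v1=D3 downbeat m3
bar 5: v0=A2 v1=A3 downbeat P8
bar 6: v0=G2 v1=E3 downbeat M6
bar 7: v0=F3 v1=D4 downbeat M6
bar 8: v0=E3 v1=E4 downbeat P8
  -> R7 @ bar 4 tick 0 v(1,): C4->D3 leap 10st
  -> R7 @ bar 7 tick 0 v(0,): G2->F3 leap 10st
  -> R7 @ bar 7 tick 0 v(1,): E3->D4 leap 10st

(4, 0, R7, (1,))
(7, 0, R7, (0,))
(7, 0, R7, (1,))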